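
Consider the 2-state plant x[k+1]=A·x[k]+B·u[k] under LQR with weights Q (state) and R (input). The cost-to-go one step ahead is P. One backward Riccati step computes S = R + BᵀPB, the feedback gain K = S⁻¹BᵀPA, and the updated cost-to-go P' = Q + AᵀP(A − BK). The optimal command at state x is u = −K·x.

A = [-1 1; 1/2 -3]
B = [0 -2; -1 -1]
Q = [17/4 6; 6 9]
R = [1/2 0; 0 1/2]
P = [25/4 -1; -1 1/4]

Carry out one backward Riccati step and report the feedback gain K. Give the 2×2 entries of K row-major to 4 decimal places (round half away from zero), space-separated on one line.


-0.2123 0.6604 0.5519 -0.7170

BᵀP = [1.0000 -0.2500; -11.5000 1.7500]
S = R + BᵀPB = [1/2 0; 0 1/2] + [0.2500 -1.7500; -1.7500 21.2500] = [0.7500 -1.7500; -1.7500 21.7500]
BᵀPA = [-1.1250 1.7500; 12.3750 -16.7500]
K = S⁻¹·BᵀPA = [-0.2123 0.6604; 0.5519 -0.7170]
A−BK = [0.1038 -0.4340; 0.8396 -3.0566]
AᵀP(A−BK) = [0.2441 -0.5094; -0.5094 1.3349]
P' = Q + AᵀP(A−BK) = [4.4941 5.4906; 5.4906 10.3349]
tr(P') = 14.8290


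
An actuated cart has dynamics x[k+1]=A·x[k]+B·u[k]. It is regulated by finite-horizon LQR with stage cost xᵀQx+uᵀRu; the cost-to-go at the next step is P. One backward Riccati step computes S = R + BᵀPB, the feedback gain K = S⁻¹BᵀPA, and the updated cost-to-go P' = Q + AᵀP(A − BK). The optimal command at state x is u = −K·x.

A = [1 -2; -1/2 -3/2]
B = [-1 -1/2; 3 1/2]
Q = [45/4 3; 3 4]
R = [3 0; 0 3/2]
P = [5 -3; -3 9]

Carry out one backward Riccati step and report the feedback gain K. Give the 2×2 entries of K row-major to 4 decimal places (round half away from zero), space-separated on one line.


-0.1631 -0.4184 -0.5248 1.2624

BᵀP = [-14.0000 30.0000; -4.0000 6.0000]
S = R + BᵀPB = [3 0; 0 3/2] + [104.0000 22.0000; 22.0000 5.0000] = [107.0000 22.0000; 22.0000 6.5000]
BᵀPA = [-29.0000 -17.0000; -7.0000 -1.0000]
K = S⁻¹·BᵀPA = [-0.1631 -0.4184; -0.5248 1.2624]
A−BK = [0.5745 -1.7872; 0.2518 -0.8759]
AᵀP(A−BK) = [1.8457 -5.0479; -5.0479 16.3989]
P' = Q + AᵀP(A−BK) = [13.0957 -2.0479; -2.0479 20.3989]
tr(P') = 33.4947


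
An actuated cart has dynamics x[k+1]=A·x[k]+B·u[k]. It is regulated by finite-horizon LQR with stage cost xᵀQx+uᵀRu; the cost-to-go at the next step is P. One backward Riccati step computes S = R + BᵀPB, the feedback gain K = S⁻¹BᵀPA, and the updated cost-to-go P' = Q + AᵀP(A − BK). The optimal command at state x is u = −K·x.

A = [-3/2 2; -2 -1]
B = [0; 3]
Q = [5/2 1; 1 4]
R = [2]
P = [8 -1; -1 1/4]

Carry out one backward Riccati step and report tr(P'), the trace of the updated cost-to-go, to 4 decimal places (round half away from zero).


42.9118

BᵀP = [-3.0000 0.7500]
S = R + BᵀPB = [2] + [2.2500] = [4.2500]
BᵀPA = [3.0000 -6.7500]
K = S⁻¹·BᵀPA = [0.7059 -1.5882]
A−BK = [-1.5000 2.0000; -4.1176 3.7647]
AᵀP(A−BK) = [10.8824 -16.2353; -16.2353 25.5294]
P' = Q + AᵀP(A−BK) = [13.3824 -15.2353; -15.2353 29.5294]
tr(P') = 42.9118


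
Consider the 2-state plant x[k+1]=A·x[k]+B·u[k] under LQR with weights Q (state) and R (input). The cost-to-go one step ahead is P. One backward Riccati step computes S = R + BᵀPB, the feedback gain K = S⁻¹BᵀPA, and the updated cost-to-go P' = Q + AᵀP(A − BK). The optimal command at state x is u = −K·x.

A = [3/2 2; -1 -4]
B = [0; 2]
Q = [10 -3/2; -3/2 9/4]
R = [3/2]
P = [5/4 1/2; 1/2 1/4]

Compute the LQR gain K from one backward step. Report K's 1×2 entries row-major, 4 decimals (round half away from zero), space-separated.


BᵀP = [1.0000 0.5000]
S = R + BᵀPB = [3/2] + [1.0000] = [2.5000]
BᵀPA = [1.0000 0.0000]
K = S⁻¹·BᵀPA = [0.4000 0.0000]
A−BK = [1.5000 2.0000; -1.8000 -4.0000]
AᵀP(A−BK) = [1.1625 0.7500; 0.7500 1.0000]
P' = Q + AᵀP(A−BK) = [11.1625 -0.7500; -0.7500 3.2500]
tr(P') = 14.4125

0.4000 0.0000


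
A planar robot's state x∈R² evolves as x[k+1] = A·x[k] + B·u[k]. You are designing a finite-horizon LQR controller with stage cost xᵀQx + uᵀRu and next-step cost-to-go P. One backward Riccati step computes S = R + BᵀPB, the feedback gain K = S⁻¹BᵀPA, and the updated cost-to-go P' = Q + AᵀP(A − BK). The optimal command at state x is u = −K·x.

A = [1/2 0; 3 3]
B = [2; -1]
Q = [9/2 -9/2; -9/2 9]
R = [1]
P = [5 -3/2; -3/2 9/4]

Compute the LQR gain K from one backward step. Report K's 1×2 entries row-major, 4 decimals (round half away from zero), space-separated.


-0.3419 -0.5385

BᵀP = [11.5000 -5.2500]
S = R + BᵀPB = [1] + [28.2500] = [29.2500]
BᵀPA = [-10.0000 -15.7500]
K = S⁻¹·BᵀPA = [-0.3419 -0.5385]
A−BK = [1.1838 1.0769; 2.6581 2.4615]
AᵀP(A−BK) = [13.5812 12.6154; 12.6154 11.7692]
P' = Q + AᵀP(A−BK) = [18.0812 8.1154; 8.1154 20.7692]
tr(P') = 38.8504


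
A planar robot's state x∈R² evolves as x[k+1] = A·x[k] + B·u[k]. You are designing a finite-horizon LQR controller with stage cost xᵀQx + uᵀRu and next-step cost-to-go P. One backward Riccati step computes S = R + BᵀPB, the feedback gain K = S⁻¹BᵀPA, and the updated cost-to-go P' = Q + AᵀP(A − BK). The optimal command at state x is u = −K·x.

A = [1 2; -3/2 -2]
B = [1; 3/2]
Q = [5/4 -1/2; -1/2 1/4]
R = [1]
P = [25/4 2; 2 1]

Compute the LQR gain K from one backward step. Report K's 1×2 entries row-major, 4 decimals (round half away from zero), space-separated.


BᵀP = [9.2500 3.5000]
S = R + BᵀPB = [1] + [14.5000] = [15.5000]
BᵀPA = [4.0000 11.5000]
K = S⁻¹·BᵀPA = [0.2581 0.7419]
A−BK = [0.7419 1.2581; -1.8871 -3.1129]
AᵀP(A−BK) = [1.4677 2.5323; 2.5323 4.4677]
P' = Q + AᵀP(A−BK) = [2.7177 2.0323; 2.0323 4.7177]
tr(P') = 7.4355

0.2581 0.7419


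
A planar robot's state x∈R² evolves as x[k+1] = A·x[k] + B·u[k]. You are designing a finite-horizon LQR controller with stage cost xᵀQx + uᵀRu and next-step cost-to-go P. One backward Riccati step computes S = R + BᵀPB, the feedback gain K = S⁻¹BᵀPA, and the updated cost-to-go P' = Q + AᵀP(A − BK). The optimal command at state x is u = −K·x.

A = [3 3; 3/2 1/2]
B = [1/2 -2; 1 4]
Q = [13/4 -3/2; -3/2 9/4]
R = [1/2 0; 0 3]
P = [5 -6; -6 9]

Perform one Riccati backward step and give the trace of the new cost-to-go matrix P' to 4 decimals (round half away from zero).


13.0442

BᵀP = [-3.5000 6.0000; -34.0000 48.0000]
S = R + BᵀPB = [1/2 0; 0 3] + [4.2500 31.0000; 31.0000 260.0000] = [4.7500 31.0000; 31.0000 263.0000]
BᵀPA = [-1.5000 -7.5000; -30.0000 -78.0000]
K = S⁻¹·BᵀPA = [1.8578 1.5455; -0.3330 -0.4788]
A−BK = [1.4050 1.2697; 0.9744 0.8695]
AᵀP(A−BK) = [4.0453 3.7058; 3.7058 3.4989]
P' = Q + AᵀP(A−BK) = [7.2953 2.2058; 2.2058 5.7489]
tr(P') = 13.0442


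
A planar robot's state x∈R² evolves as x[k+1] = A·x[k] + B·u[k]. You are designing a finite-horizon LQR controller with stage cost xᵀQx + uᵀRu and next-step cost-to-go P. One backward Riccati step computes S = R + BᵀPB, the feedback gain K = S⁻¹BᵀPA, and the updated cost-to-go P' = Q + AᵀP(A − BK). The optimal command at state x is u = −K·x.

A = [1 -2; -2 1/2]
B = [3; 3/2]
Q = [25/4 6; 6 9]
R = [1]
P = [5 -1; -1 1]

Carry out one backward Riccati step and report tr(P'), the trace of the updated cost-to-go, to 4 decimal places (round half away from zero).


23.9443

BᵀP = [13.5000 -1.5000]
S = R + BᵀPB = [1] + [38.2500] = [39.2500]
BᵀPA = [16.5000 -27.7500]
K = S⁻¹·BᵀPA = [0.4204 -0.7070]
A−BK = [-0.2611 0.1210; -2.6306 1.5605]
AᵀP(A−BK) = [6.0637 -3.8344; -3.8344 2.6306]
P' = Q + AᵀP(A−BK) = [12.3137 2.1656; 2.1656 11.6306]
tr(P') = 23.9443


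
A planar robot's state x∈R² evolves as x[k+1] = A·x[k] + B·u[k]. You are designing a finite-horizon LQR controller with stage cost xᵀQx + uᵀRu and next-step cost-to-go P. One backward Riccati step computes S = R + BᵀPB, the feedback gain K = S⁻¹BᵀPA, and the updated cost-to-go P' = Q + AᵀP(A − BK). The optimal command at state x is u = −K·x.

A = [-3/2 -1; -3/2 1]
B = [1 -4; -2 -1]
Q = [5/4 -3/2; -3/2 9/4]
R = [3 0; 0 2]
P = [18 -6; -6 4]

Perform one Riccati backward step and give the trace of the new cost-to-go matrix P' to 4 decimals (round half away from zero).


5.2920

BᵀP = [30.0000 -14.0000; -66.0000 20.0000]
S = R + BᵀPB = [3 0; 0 2] + [58.0000 -106.0000; -106.0000 244.0000] = [61.0000 -106.0000; -106.0000 246.0000]
BᵀPA = [-24.0000 -44.0000; 69.0000 86.0000]
K = S⁻¹·BᵀPA = [0.3740 -0.4531; 0.4416 0.1544]
A−BK = [-0.1074 0.0706; -0.3103 0.2483]
AᵀP(A−BK) = [1.0027 -0.5252; -0.5252 0.7894]
P' = Q + AᵀP(A−BK) = [2.2527 -2.0252; -2.0252 3.0394]
tr(P') = 5.2920


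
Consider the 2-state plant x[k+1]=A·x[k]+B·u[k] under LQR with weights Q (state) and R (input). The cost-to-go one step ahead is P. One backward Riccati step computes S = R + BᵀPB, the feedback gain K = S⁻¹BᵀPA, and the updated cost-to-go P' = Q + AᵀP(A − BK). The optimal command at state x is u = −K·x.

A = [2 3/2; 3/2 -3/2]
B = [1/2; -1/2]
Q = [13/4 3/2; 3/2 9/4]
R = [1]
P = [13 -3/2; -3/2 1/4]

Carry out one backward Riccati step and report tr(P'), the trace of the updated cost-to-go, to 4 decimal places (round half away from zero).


BᵀP = [7.2500 -0.8750]
S = R + BᵀPB = [1] + [4.0625] = [5.0625]
BᵀPA = [13.1875 12.1875]
K = S⁻¹·BᵀPA = [2.6049 2.4074]
A−BK = [0.6975 0.2963; 2.8025 -0.2963]
AᵀP(A−BK) = [9.2099 7.8148; 7.8148 7.2222]
P' = Q + AᵀP(A−BK) = [12.4599 9.3148; 9.3148 9.4722]
tr(P') = 21.9321

21.9321


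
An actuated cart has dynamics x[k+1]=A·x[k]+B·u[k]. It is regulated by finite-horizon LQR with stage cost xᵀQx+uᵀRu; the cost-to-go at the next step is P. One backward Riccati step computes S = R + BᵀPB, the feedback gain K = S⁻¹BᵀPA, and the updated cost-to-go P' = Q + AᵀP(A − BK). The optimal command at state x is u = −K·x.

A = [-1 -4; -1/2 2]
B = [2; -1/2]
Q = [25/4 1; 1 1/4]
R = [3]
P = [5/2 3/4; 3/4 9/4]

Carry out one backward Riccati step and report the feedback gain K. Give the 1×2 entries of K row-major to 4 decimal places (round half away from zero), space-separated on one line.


-0.3990 -1.4715

BᵀP = [4.6250 0.3750]
S = R + BᵀPB = [3] + [9.0625] = [12.0625]
BᵀPA = [-4.8125 -17.7500]
K = S⁻¹·BᵀPA = [-0.3990 -1.4715]
A−BK = [-0.2021 -1.0570; -0.6995 1.2642]
AᵀP(A−BK) = [1.8925 0.6684; 0.6684 10.8808]
P' = Q + AᵀP(A−BK) = [8.1425 1.6684; 1.6684 11.1308]
tr(P') = 19.2733


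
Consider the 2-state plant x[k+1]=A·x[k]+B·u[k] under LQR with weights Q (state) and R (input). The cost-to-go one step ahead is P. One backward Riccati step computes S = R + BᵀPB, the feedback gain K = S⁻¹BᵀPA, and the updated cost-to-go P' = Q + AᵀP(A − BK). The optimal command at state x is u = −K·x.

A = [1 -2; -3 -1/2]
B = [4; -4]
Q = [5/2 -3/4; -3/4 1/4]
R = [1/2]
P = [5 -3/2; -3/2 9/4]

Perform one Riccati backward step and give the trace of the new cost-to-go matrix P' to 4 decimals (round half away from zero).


11.8801

BᵀP = [26.0000 -15.0000]
S = R + BᵀPB = [1/2] + [164.0000] = [164.5000]
BᵀPA = [71.0000 -44.5000]
K = S⁻¹·BᵀPA = [0.4316 -0.2705]
A−BK = [-0.7264 -0.9179; -1.2736 -1.5821]
AᵀP(A−BK) = [3.6056 4.3317; 4.3317 5.5245]
P' = Q + AᵀP(A−BK) = [6.1056 3.5817; 3.5817 5.7745]
tr(P') = 11.8801


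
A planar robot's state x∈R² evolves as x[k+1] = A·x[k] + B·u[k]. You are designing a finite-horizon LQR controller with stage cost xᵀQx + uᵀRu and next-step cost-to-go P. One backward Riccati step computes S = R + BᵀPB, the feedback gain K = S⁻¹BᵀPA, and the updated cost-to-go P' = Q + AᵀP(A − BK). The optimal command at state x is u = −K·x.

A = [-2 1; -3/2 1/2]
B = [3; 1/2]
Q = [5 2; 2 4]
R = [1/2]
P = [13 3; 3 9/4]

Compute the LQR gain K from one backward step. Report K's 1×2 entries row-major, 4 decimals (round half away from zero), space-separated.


-0.7570 0.3586

BᵀP = [40.5000 10.1250]
S = R + BᵀPB = [1/2] + [126.5625] = [127.0625]
BᵀPA = [-96.1875 45.5625]
K = S⁻¹·BᵀPA = [-0.7570 0.3586]
A−BK = [0.2710 -0.0758; -1.1215 0.3207]
AᵀP(A−BK) = [2.2477 -0.6963; -0.6963 0.2245]
P' = Q + AᵀP(A−BK) = [7.2477 1.3037; 1.3037 4.2245]
tr(P') = 11.4722


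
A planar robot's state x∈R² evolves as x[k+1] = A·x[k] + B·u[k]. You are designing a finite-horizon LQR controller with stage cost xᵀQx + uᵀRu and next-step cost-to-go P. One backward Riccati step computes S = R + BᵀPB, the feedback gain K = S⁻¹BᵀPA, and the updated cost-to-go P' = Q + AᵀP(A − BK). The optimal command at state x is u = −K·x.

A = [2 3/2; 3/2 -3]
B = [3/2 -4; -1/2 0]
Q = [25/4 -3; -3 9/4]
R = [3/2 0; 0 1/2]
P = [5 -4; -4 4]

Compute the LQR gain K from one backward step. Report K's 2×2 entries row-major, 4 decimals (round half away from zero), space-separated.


BᵀP = [9.5000 -8.0000; -20.0000 16.0000]
S = R + BᵀPB = [3/2 0; 0 1/2] + [18.2500 -38.0000; -38.0000 80.0000] = [19.7500 -38.0000; -38.0000 80.5000]
BᵀPA = [7.0000 38.2500; -16.0000 -78.0000]
K = S⁻¹·BᵀPA = [-0.3051 0.7892; -0.3428 -0.5964]
A−BK = [1.0865 -2.0694; 1.3475 -2.6054]
AᵀP(A−BK) = [1.6512 -3.0668; -3.0668 6.5437]
P' = Q + AᵀP(A−BK) = [7.9012 -6.0668; -6.0668 8.7937]
tr(P') = 16.6949

-0.3051 0.7892 -0.3428 -0.5964


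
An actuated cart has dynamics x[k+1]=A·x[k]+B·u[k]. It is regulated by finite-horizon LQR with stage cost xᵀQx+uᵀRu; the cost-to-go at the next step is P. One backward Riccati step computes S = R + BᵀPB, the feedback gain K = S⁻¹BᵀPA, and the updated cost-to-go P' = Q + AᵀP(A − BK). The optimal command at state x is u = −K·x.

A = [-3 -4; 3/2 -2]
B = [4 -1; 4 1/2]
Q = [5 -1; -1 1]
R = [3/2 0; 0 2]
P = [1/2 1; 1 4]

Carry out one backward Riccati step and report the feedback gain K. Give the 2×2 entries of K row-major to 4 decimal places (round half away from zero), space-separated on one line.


0.0969 -0.6135 0.4450 0.1816

BᵀP = [6.0000 20.0000; 0.0000 1.0000]
S = R + BᵀPB = [3/2 0; 0 2] + [104.0000 4.0000; 4.0000 0.5000] = [105.5000 4.0000; 4.0000 2.5000]
BᵀPA = [12.0000 -64.0000; 1.5000 -2.0000]
K = S⁻¹·BᵀPA = [0.0969 -0.6135; 0.4450 0.1816]
A−BK = [-2.9425 -1.3643; 0.8900 0.3633]
AᵀP(A−BK) = [2.6700 1.0898; 1.0898 1.0979]
P' = Q + AᵀP(A−BK) = [7.6700 0.0898; 0.0898 2.0979]
tr(P') = 9.7679


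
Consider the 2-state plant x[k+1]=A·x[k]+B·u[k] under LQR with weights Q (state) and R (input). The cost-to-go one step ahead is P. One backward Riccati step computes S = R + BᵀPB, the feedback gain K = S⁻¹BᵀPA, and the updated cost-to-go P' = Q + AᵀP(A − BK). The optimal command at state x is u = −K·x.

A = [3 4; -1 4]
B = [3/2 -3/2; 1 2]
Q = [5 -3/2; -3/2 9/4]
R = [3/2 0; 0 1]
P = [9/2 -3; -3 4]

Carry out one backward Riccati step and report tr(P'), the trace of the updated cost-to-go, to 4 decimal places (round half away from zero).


20.1542

BᵀP = [3.7500 -0.5000; -12.7500 12.5000]
S = R + BᵀPB = [3/2 0; 0 1] + [5.1250 -6.6250; -6.6250 44.1250] = [6.6250 -6.6250; -6.6250 45.1250]
BᵀPA = [11.7500 13.0000; -50.7500 -1.0000]
K = S⁻¹·BᵀPA = [0.7606 2.2740; -1.0130 0.3117]
A−BK = [0.3396 1.0566; 0.2654 1.1027]
AᵀP(A−BK) = [2.1539 3.0992; 3.0992 10.7503]
P' = Q + AᵀP(A−BK) = [7.1539 1.5992; 1.5992 13.0003]
tr(P') = 20.1542


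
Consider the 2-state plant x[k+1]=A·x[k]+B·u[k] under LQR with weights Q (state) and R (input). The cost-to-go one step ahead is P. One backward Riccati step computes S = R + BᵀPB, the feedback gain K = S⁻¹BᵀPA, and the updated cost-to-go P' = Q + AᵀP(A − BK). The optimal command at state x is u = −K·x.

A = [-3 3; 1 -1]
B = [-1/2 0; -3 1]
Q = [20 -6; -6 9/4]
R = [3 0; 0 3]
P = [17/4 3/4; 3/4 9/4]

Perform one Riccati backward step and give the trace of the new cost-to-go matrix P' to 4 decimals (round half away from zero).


89.9878

BᵀP = [-4.3750 -7.1250; 0.7500 2.2500]
S = R + BᵀPB = [3 0; 0 3] + [23.5625 -7.1250; -7.1250 2.2500] = [26.5625 -7.1250; -7.1250 5.2500]
BᵀPA = [6.0000 -6.0000; 0.0000 0.0000]
K = S⁻¹·BᵀPA = [0.3552 -0.3552; 0.4820 -0.4820]
A−BK = [-2.8224 2.8224; 1.5835 -1.5835]
AᵀP(A−BK) = [33.8689 -33.8689; -33.8689 33.8689]
P' = Q + AᵀP(A−BK) = [53.8689 -39.8689; -39.8689 36.1189]
tr(P') = 89.9878


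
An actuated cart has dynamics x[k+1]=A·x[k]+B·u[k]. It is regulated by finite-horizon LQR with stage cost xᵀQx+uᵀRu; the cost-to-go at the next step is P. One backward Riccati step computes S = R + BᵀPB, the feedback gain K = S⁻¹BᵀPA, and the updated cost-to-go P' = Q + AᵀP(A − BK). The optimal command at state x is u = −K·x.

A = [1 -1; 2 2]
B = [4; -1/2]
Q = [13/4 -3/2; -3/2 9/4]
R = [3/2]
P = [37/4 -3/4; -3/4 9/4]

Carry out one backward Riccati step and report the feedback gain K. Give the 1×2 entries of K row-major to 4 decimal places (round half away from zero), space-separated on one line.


0.1903 -0.2981

BᵀP = [37.3750 -4.1250]
S = R + BᵀPB = [3/2] + [151.5625] = [153.0625]
BᵀPA = [29.1250 -45.6250]
K = S⁻¹·BᵀPA = [0.1903 -0.2981]
A−BK = [0.2389 0.1923; 2.0951 1.8510]
AᵀP(A−BK) = [9.7080 8.4316; 8.4316 7.6501]
P' = Q + AᵀP(A−BK) = [12.9580 6.9316; 6.9316 9.9001]
tr(P') = 22.8581


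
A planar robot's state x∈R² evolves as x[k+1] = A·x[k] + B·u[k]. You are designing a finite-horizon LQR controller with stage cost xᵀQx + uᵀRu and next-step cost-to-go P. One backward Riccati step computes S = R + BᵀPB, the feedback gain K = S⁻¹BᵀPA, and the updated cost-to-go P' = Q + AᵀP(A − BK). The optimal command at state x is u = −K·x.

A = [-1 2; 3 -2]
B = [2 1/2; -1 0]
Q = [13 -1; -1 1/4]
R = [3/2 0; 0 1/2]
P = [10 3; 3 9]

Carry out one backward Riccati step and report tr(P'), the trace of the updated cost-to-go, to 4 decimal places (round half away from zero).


51.7038

BᵀP = [17.0000 -3.0000; 5.0000 1.5000]
S = R + BᵀPB = [3/2 0; 0 1/2] + [37.0000 8.5000; 8.5000 2.5000] = [38.5000 8.5000; 8.5000 3.0000]
BᵀPA = [-26.0000 40.0000; -0.5000 7.0000]
K = S⁻¹·BᵀPA = [-1.7052 1.3988; 4.6647 -1.6301]
A−BK = [0.0780 0.0173; 1.2948 -0.6012]
AᵀP(A−BK) = [30.9971 -14.4451; -14.4451 7.4566]
P' = Q + AᵀP(A−BK) = [43.9971 -15.4451; -15.4451 7.7066]
tr(P') = 51.7038


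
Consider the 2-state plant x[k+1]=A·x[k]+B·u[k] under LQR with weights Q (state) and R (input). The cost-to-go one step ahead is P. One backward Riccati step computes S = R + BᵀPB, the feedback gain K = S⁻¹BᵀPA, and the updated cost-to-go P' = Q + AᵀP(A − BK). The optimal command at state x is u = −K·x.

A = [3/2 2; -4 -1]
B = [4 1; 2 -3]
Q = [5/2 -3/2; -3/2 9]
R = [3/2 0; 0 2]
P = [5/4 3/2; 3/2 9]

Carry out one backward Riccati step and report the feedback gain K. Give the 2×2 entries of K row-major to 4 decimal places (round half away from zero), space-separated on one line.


BᵀP = [8.0000 24.0000; -3.2500 -25.5000]
S = R + BᵀPB = [3/2 0; 0 2] + [80.0000 -64.0000; -64.0000 73.2500] = [81.5000 -64.0000; -64.0000 75.2500]
BᵀPA = [-84.0000 -8.0000; 97.1250 19.0000]
K = S⁻¹·BᵀPA = [-0.0515 0.3014; 1.2469 0.5089]
A−BK = [0.4593 0.2854; -0.1563 -0.0763]
AᵀP(A−BK) = [3.3816 1.3974; 1.3974 0.7431]
P' = Q + AᵀP(A−BK) = [5.8816 -0.1026; -0.1026 9.7431]
tr(P') = 15.6246

-0.0515 0.3014 1.2469 0.5089


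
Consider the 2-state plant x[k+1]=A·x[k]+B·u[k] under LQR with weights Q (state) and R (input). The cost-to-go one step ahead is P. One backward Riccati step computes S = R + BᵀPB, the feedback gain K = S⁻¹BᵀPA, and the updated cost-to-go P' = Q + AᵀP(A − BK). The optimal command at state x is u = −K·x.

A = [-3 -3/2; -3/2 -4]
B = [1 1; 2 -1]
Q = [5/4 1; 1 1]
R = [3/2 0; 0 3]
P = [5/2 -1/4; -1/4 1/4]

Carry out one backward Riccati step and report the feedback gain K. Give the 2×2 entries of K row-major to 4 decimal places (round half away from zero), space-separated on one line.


-1.2179 -0.9701 -0.8590 -0.0684

BᵀP = [2.0000 0.2500; 2.7500 -0.5000]
S = R + BᵀPB = [3/2 0; 0 3] + [2.5000 1.7500; 1.7500 3.2500] = [4.0000 1.7500; 1.7500 6.2500]
BᵀPA = [-6.3750 -4.0000; -7.5000 -2.1250]
K = S⁻¹·BᵀPA = [-1.2179 -0.9701; -0.8590 -0.0684]
A−BK = [-0.9231 -0.4615; 0.0769 -2.1282]
AᵀP(A−BK) = [6.6058 2.4904; 2.4904 2.5994]
P' = Q + AᵀP(A−BK) = [7.8558 3.4904; 3.4904 3.5994]
tr(P') = 11.4551


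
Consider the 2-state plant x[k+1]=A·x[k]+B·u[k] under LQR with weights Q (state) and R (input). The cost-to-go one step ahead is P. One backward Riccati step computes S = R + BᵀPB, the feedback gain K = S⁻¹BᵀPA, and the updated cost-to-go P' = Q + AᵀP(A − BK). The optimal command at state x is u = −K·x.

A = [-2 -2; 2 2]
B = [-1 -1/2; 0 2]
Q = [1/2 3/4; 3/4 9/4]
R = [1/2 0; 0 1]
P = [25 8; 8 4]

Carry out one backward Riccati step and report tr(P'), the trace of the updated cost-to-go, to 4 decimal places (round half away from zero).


BᵀP = [-25.0000 -8.0000; 3.5000 4.0000]
S = R + BᵀPB = [1/2 0; 0 1] + [25.0000 -3.5000; -3.5000 6.2500] = [25.5000 -3.5000; -3.5000 7.2500]
BᵀPA = [34.0000 34.0000; 1.0000 1.0000]
K = S⁻¹·BᵀPA = [1.4482 1.4482; 0.8371 0.8371]
A−BK = [-0.1332 -0.1332; 0.3259 0.3259]
AᵀP(A−BK) = [1.9232 1.9232; 1.9232 1.9232]
P' = Q + AᵀP(A−BK) = [2.4232 2.6732; 2.6732 4.1732]
tr(P') = 6.5965

6.5965


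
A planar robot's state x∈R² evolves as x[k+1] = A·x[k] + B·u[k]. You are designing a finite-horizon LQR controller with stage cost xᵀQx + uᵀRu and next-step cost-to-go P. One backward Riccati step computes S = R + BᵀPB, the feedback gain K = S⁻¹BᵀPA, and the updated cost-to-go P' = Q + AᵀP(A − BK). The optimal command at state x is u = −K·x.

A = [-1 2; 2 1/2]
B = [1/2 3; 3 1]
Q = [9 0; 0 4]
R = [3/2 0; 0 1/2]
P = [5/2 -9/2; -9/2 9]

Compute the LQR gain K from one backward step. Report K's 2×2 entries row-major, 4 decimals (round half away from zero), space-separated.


0.8071 -0.0765 -0.4630 0.5663

BᵀP = [-12.2500 24.7500; 3.0000 -4.5000]
S = R + BᵀPB = [3/2 0; 0 1/2] + [68.1250 -12.0000; -12.0000 4.5000] = [69.6250 -12.0000; -12.0000 5.0000]
BᵀPA = [61.7500 -12.1250; -12.0000 3.7500]
K = S⁻¹·BᵀPA = [0.8071 -0.0765; -0.4630 0.5663]
A−BK = [-0.0147 0.3394; 0.0416 0.1633]
AᵀP(A−BK) = [1.1059 -0.2278; -0.2278 0.1983]
P' = Q + AᵀP(A−BK) = [10.1059 -0.2278; -0.2278 4.1983]
tr(P') = 14.3042


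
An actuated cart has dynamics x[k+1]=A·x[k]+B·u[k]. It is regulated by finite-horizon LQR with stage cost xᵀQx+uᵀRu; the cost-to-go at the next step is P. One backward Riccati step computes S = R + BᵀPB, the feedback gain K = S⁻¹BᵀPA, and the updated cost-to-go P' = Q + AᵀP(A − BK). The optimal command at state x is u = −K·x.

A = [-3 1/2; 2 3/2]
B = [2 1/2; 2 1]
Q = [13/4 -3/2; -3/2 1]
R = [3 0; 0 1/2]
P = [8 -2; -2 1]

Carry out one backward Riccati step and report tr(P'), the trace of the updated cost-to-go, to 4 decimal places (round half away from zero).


BᵀP = [12.0000 -2.0000; 2.0000 0.0000]
S = R + BᵀPB = [3 0; 0 1/2] + [20.0000 4.0000; 4.0000 1.0000] = [23.0000 4.0000; 4.0000 1.5000]
BᵀPA = [-40.0000 3.0000; -6.0000 1.0000]
K = S⁻¹·BᵀPA = [-1.9459 0.0270; 1.1892 0.5946]
A−BK = [0.2973 0.1486; 4.7027 0.8514]
AᵀP(A−BK) = [29.2973 2.6486; 2.6486 0.5743]
P' = Q + AᵀP(A−BK) = [32.5473 1.1486; 1.1486 1.5743]
tr(P') = 34.1216

34.1216


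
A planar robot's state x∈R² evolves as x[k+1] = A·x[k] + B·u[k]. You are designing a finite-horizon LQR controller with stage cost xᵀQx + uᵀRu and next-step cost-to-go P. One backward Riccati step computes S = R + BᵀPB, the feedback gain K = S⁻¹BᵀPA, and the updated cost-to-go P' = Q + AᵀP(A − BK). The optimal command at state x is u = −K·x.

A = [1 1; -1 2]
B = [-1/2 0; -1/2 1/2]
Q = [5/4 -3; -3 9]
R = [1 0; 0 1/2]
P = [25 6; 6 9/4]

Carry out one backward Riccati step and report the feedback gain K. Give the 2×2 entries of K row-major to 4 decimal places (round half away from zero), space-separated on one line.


BᵀP = [-15.5000 -4.1250; 3.0000 1.1250]
S = R + BᵀPB = [1 0; 0 1/2] + [9.8125 -2.0625; -2.0625 0.5625] = [10.8125 -2.0625; -2.0625 1.0625]
BᵀPA = [-11.3750 -23.7500; 1.8750 5.2500]
K = S⁻¹·BᵀPA = [-1.1361 -1.9914; -0.4406 1.0756]
A−BK = [0.4320 0.0043; -1.3477 0.4665]
AᵀP(A−BK) = [3.1533 1.8315; 1.8315 5.0583]
P' = Q + AᵀP(A−BK) = [4.4033 -1.1685; -1.1685 14.0583]
tr(P') = 18.4617

-1.1361 -1.9914 -0.4406 1.0756


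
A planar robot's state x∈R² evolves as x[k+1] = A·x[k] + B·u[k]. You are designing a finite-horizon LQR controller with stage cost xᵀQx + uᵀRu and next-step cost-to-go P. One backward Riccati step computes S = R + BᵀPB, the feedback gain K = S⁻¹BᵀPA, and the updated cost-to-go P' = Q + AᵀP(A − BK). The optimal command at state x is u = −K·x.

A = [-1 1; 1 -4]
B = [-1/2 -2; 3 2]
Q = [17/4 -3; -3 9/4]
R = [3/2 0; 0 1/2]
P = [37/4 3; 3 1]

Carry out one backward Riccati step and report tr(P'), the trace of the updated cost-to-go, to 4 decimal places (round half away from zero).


BᵀP = [4.3750 1.5000; -12.5000 -4.0000]
S = R + BᵀPB = [3/2 0; 0 1/2] + [2.3125 -5.7500; -5.7500 17.0000] = [3.8125 -5.7500; -5.7500 17.5000]
BᵀPA = [-2.8750 -1.6250; 8.5000 3.5000]
K = S⁻¹·BᵀPA = [-0.0427 -0.2470; 0.4717 0.1188]
A−BK = [-0.0780 1.1142; 0.1848 -3.4968]
AᵀP(A−BK) = [0.1179 0.0297; 0.0297 0.4327]
P' = Q + AᵀP(A−BK) = [4.3679 -2.9703; -2.9703 2.6827]
tr(P') = 7.0506

7.0506


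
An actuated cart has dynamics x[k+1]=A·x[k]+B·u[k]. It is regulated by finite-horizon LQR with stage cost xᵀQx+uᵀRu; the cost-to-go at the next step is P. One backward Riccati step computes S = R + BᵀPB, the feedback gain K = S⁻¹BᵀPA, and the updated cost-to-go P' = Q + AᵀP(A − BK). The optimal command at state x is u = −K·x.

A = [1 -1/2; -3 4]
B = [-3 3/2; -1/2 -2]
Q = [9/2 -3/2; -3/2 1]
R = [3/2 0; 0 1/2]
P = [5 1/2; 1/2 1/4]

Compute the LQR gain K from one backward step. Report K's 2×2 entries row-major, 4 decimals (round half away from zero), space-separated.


0.1400 -0.3976 0.8716 -1.0311

BᵀP = [-15.2500 -1.6250; 6.5000 0.2500]
S = R + BᵀPB = [3/2 0; 0 1/2] + [46.5625 -19.6250; -19.6250 9.2500] = [48.0625 -19.6250; -19.6250 9.7500]
BᵀPA = [-10.3750 1.1250; 5.7500 -2.2500]
K = S⁻¹·BᵀPA = [0.1400 -0.3976; 0.8716 -1.0311]
A−BK = [0.1127 -0.1462; -1.1868 1.7390]
AᵀP(A−BK) = [0.6911 -0.9465; -0.9465 1.3774]
P' = Q + AᵀP(A−BK) = [5.1911 -2.4465; -2.4465 2.3774]
tr(P') = 7.5685


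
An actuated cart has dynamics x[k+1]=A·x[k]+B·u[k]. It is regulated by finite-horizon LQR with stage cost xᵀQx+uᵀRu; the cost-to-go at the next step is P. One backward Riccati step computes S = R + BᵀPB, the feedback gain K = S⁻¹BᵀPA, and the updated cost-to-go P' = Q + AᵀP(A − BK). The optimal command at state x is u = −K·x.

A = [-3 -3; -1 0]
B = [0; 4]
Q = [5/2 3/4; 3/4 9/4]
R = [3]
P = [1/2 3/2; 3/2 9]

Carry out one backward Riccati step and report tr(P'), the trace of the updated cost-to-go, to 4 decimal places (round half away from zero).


BᵀP = [6.0000 36.0000]
S = R + BᵀPB = [3] + [144.0000] = [147.0000]
BᵀPA = [-54.0000 -18.0000]
K = S⁻¹·BᵀPA = [-0.3673 -0.1224]
A−BK = [-3.0000 -3.0000; 0.4694 0.4898]
AᵀP(A−BK) = [2.6633 2.3878; 2.3878 2.2959]
P' = Q + AᵀP(A−BK) = [5.1633 3.1378; 3.1378 4.5459]
tr(P') = 9.7092

9.7092


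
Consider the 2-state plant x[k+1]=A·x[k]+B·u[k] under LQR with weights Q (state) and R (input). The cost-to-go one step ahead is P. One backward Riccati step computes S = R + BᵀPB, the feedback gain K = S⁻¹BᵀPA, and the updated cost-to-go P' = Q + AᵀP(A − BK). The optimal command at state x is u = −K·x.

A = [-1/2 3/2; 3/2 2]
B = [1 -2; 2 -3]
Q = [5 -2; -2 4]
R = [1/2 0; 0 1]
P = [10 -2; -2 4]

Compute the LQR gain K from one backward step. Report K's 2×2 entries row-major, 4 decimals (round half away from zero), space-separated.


BᵀP = [6.0000 6.0000; -14.0000 -8.0000]
S = R + BᵀPB = [1/2 0; 0 1] + [18.0000 -30.0000; -30.0000 52.0000] = [18.5000 -30.0000; -30.0000 53.0000]
BᵀPA = [6.0000 21.0000; -5.0000 -37.0000]
K = S⁻¹·BᵀPA = [2.0870 0.0373; 1.0870 -0.6770]
A−BK = [-0.4130 0.1087; 0.5870 -0.1056]
AᵀP(A−BK) = [7.4130 -1.6087; -1.6087 0.6677]
P' = Q + AᵀP(A−BK) = [12.4130 -3.6087; -3.6087 4.6677]
tr(P') = 17.0807

2.0870 0.0373 1.0870 -0.6770


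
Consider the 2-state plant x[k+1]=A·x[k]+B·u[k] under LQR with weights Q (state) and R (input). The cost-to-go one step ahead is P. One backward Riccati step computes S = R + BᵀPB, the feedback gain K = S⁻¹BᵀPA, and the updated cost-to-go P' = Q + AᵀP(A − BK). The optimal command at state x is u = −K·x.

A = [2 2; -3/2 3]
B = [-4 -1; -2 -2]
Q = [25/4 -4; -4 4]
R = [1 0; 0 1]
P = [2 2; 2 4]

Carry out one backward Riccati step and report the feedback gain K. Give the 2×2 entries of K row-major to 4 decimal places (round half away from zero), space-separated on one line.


-0.5259 -0.3825 0.9681 -0.9323

BᵀP = [-12.0000 -16.0000; -6.0000 -10.0000]
S = R + BᵀPB = [1 0; 0 1] + [80.0000 44.0000; 44.0000 26.0000] = [81.0000 44.0000; 44.0000 27.0000]
BᵀPA = [0.0000 -72.0000; 3.0000 -42.0000]
K = S⁻¹·BᵀPA = [-0.5259 -0.3825; 0.9681 -0.9323]
A−BK = [0.8645 -0.4622; -0.6155 0.3705]
AᵀP(A−BK) = [2.0956 -1.2032; -1.2032 1.3068]
P' = Q + AᵀP(A−BK) = [8.3456 -5.2032; -5.2032 5.3068]
tr(P') = 13.6524


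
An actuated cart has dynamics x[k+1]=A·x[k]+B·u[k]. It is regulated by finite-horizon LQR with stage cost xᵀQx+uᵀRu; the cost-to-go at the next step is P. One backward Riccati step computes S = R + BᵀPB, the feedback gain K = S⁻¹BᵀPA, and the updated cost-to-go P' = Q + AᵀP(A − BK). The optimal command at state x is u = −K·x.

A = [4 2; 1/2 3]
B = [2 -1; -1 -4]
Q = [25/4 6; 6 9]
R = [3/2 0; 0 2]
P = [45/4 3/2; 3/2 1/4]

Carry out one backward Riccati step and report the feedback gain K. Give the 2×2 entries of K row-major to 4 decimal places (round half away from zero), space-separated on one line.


BᵀP = [21.0000 2.7500; -17.2500 -2.5000]
S = R + BᵀPB = [3/2 0; 0 2] + [39.2500 -32.0000; -32.0000 27.2500] = [40.7500 -32.0000; -32.0000 29.2500]
BᵀPA = [85.3750 50.2500; -70.2500 -42.0000]
K = S⁻¹·BᵀPA = [1.4840 0.7492; -0.7782 -0.6163]
A−BK = [0.2538 -0.1146; -1.1288 1.2840]
AᵀP(A−BK) = [4.6983 2.6201; 2.6201 1.7199]
P' = Q + AᵀP(A−BK) = [10.9483 8.6201; 8.6201 10.7199]
tr(P') = 21.6683

1.4840 0.7492 -0.7782 -0.6163


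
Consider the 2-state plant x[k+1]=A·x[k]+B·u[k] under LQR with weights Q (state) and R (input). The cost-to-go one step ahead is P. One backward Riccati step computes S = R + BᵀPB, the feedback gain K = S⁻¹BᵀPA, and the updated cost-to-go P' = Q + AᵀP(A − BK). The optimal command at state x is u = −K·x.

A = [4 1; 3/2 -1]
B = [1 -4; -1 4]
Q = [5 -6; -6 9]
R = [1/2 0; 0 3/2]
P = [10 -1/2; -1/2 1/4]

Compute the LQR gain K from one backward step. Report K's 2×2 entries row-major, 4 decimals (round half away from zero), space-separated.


BᵀP = [10.5000 -0.7500; -42.0000 3.0000]
S = R + BᵀPB = [1/2 0; 0 3/2] + [11.2500 -45.0000; -45.0000 180.0000] = [11.7500 -45.0000; -45.0000 181.5000]
BᵀPA = [40.8750 11.2500; -163.5000 -45.0000]
K = S⁻¹·BᵀPA = [0.5697 0.1568; -0.7596 -0.2091]
A−BK = [0.3920 0.0070; 5.1080 -0.0070]
AᵀP(A−BK) = [7.0849 0.2848; 0.2848 0.0784]
P' = Q + AᵀP(A−BK) = [12.0849 -5.7152; -5.7152 9.0784]
tr(P') = 21.1633

0.5697 0.1568 -0.7596 -0.2091


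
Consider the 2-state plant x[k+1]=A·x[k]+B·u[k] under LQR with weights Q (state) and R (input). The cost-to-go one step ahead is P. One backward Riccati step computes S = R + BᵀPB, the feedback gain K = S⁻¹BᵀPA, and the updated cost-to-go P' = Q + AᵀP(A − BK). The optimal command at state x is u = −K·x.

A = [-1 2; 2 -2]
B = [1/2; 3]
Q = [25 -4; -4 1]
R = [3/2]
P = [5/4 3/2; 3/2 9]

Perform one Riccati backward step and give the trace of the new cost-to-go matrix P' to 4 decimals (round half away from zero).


BᵀP = [5.1250 27.7500]
S = R + BᵀPB = [3/2] + [85.8125] = [87.3125]
BᵀPA = [50.3750 -45.2500]
K = S⁻¹·BᵀPA = [0.5770 -0.5183]
A−BK = [-1.2885 2.2591; 0.2691 -0.4452]
AᵀP(A−BK) = [2.1861 -3.3930; -3.3930 5.5490]
P' = Q + AᵀP(A−BK) = [27.1861 -7.3930; -7.3930 6.5490]
tr(P') = 33.7351

33.7351


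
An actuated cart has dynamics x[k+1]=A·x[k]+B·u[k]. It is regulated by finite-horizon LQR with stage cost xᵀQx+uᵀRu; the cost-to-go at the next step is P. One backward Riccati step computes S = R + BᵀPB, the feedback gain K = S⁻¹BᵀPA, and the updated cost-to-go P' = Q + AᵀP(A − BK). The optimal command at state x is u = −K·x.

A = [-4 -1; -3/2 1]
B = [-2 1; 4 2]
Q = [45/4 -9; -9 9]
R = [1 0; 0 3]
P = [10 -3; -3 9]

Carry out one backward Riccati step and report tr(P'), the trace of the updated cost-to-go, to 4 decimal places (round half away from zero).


BᵀP = [-32.0000 42.0000; 4.0000 15.0000]
S = R + BᵀPB = [1 0; 0 3] + [232.0000 52.0000; 52.0000 34.0000] = [233.0000 52.0000; 52.0000 37.0000]
BᵀPA = [65.0000 74.0000; -38.5000 11.0000]
K = S⁻¹·BᵀPA = [0.7448 0.3661; -2.0873 -0.2172]
A−BK = [-0.4231 -0.0507; -0.3046 -0.0299]
AᵀP(A−BK) = [15.4771 1.8448; 1.8448 0.3002]
P' = Q + AᵀP(A−BK) = [26.7271 -7.1552; -7.1552 9.3002]
tr(P') = 36.0273

36.0273


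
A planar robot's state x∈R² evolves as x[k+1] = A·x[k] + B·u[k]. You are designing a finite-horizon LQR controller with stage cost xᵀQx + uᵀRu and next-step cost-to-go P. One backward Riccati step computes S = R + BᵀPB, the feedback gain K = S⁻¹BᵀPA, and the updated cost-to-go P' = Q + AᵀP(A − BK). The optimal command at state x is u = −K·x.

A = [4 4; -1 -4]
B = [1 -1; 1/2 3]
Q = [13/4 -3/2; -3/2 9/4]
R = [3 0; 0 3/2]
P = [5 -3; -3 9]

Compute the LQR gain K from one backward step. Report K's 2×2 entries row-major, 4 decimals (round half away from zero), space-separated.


1.8390 1.3353 -0.8326 -1.6809

BᵀP = [3.5000 1.5000; -14.0000 30.0000]
S = R + BᵀPB = [3 0; 0 3/2] + [4.2500 1.0000; 1.0000 104.0000] = [7.2500 1.0000; 1.0000 105.5000]
BᵀPA = [12.5000 8.0000; -86.0000 -176.0000]
K = S⁻¹·BᵀPA = [1.8390 1.3353; -0.8326 -1.6809]
A−BK = [1.3284 0.9838; 0.5783 0.3751]
AᵀP(A−BK) = [18.4094 14.7511; 14.7511 13.4786]
P' = Q + AᵀP(A−BK) = [21.6594 13.2511; 13.2511 15.7286]
tr(P') = 37.3881


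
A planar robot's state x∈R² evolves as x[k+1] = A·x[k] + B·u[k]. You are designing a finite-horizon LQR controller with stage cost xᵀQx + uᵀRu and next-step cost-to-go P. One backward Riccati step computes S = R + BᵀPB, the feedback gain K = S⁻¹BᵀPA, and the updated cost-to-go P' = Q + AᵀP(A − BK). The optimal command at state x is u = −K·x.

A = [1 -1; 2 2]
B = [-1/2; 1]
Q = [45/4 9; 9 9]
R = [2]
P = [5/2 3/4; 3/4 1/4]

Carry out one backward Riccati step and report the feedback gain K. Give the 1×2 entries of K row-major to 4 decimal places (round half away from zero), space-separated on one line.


BᵀP = [-0.5000 -0.1250]
S = R + BᵀPB = [2] + [0.1250] = [2.1250]
BᵀPA = [-0.7500 0.2500]
K = S⁻¹·BᵀPA = [-0.3529 0.1176]
A−BK = [0.8235 -0.9412; 2.3529 1.8824]
AᵀP(A−BK) = [6.2353 -1.4118; -1.4118 0.4706]
P' = Q + AᵀP(A−BK) = [17.4853 7.5882; 7.5882 9.4706]
tr(P') = 26.9559

-0.3529 0.1176


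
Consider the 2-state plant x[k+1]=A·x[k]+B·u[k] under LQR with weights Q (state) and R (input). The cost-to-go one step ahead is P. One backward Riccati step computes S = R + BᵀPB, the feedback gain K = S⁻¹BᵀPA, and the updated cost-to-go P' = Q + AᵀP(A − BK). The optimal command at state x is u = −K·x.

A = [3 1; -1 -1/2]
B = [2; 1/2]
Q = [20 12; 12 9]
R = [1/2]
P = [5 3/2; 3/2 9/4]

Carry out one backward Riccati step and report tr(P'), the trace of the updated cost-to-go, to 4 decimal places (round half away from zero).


BᵀP = [10.7500 4.1250]
S = R + BᵀPB = [1/2] + [23.5625] = [24.0625]
BᵀPA = [28.1250 8.6875]
K = S⁻¹·BᵀPA = [1.1688 0.3610]
A−BK = [0.6623 0.2779; -1.5844 -0.6805]
AᵀP(A−BK) = [5.3766 2.2208; 2.2208 0.9260]
P' = Q + AᵀP(A−BK) = [25.3766 14.2208; 14.2208 9.9260]
tr(P') = 35.3026

35.3026


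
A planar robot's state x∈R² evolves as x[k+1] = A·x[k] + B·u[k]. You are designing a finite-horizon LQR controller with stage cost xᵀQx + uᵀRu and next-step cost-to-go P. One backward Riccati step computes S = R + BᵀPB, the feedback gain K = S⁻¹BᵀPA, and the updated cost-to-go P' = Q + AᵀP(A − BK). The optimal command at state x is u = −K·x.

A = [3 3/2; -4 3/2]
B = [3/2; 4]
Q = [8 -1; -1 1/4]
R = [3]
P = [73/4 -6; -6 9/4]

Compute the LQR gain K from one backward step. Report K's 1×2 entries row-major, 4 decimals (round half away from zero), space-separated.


1.2558 0.6279

BᵀP = [3.3750 0.0000]
S = R + BᵀPB = [3] + [5.0625] = [8.0625]
BᵀPA = [10.1250 5.0625]
K = S⁻¹·BᵀPA = [1.2558 0.6279]
A−BK = [1.1163 0.5581; -9.0233 -1.0116]
AᵀP(A−BK) = [331.5349 71.2674; 71.2674 15.9462]
P' = Q + AᵀP(A−BK) = [339.5349 70.2674; 70.2674 16.1962]
tr(P') = 355.7311


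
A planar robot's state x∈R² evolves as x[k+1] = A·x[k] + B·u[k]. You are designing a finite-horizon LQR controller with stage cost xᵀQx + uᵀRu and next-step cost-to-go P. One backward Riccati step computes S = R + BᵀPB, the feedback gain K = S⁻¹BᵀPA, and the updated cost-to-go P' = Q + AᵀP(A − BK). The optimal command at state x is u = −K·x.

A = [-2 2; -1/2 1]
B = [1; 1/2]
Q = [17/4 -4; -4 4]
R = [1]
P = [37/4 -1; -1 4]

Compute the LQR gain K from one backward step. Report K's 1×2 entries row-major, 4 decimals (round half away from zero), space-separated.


BᵀP = [8.7500 1.0000]
S = R + BᵀPB = [1] + [9.2500] = [10.2500]
BᵀPA = [-18.0000 18.5000]
K = S⁻¹·BᵀPA = [-1.7561 1.8049]
A−BK = [-0.2439 0.1951; 0.3780 0.0976]
AᵀP(A−BK) = [4.3902 -3.5122; -3.5122 3.6098]
P' = Q + AᵀP(A−BK) = [8.6402 -7.5122; -7.5122 7.6098]
tr(P') = 16.2500

-1.7561 1.8049


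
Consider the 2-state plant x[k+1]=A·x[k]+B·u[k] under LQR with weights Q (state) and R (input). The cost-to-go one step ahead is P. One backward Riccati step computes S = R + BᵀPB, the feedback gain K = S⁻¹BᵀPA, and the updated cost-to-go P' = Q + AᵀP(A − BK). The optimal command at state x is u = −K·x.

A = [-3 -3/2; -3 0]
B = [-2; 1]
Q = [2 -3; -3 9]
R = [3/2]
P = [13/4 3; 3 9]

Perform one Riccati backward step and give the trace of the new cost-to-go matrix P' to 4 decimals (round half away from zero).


179.9701

BᵀP = [-3.5000 3.0000]
S = R + BᵀPB = [3/2] + [10.0000] = [11.5000]
BᵀPA = [1.5000 5.2500]
K = S⁻¹·BᵀPA = [0.1304 0.4565]
A−BK = [-2.7391 -0.5870; -3.1304 -0.4565]
AᵀP(A−BK) = [164.0543 27.4402; 27.4402 4.9158]
P' = Q + AᵀP(A−BK) = [166.0543 24.4402; 24.4402 13.9158]
tr(P') = 179.9701


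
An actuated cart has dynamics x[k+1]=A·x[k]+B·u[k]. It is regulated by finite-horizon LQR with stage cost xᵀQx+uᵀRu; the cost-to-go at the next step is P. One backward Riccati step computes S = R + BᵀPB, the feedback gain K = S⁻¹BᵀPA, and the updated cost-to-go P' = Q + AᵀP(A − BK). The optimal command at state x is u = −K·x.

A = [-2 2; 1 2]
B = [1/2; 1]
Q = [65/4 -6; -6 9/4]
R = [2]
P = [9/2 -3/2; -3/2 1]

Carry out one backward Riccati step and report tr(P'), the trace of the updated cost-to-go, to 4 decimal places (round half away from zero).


51.3810

BᵀP = [0.7500 0.2500]
S = R + BᵀPB = [2] + [0.6250] = [2.6250]
BᵀPA = [-1.2500 2.0000]
K = S⁻¹·BᵀPA = [-0.4762 0.7619]
A−BK = [-1.7619 1.6190; 1.4762 1.2381]
AᵀP(A−BK) = [24.4048 -12.0476; -12.0476 8.4762]
P' = Q + AᵀP(A−BK) = [40.6548 -18.0476; -18.0476 10.7262]
tr(P') = 51.3810


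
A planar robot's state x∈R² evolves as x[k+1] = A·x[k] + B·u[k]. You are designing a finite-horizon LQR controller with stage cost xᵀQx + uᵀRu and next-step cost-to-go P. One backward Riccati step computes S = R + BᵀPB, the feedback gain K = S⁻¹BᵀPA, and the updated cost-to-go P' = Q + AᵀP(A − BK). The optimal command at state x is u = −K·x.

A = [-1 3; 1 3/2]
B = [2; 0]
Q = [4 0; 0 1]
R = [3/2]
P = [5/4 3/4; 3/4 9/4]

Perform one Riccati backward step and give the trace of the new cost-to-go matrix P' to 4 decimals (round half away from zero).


15.2837

BᵀP = [2.5000 1.5000]
S = R + BᵀPB = [3/2] + [5.0000] = [6.5000]
BᵀPA = [-1.0000 9.7500]
K = S⁻¹·BᵀPA = [-0.1538 1.5000]
A−BK = [-0.6923 0.0000; 1.0000 1.5000]
AᵀP(A−BK) = [1.8462 2.2500; 2.2500 8.4375]
P' = Q + AᵀP(A−BK) = [5.8462 2.2500; 2.2500 9.4375]
tr(P') = 15.2837
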